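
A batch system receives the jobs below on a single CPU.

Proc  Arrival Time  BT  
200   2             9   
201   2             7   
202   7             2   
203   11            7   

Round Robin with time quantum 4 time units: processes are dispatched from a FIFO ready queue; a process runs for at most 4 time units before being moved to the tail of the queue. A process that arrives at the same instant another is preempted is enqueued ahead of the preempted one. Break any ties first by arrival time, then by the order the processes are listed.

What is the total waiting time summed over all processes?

39

Gantt: | idle 0-2 | 200 2-6 | 201 6-10 | 200 10-14 | 202 14-16 | 201 16-19 | 203 19-23 | 200 23-24 | 203 24-27 |
Completion: 200=24  201=19  202=16  203=27
Turnaround (C−A): 200=22  201=17  202=9  203=16
Waiting = turnaround − burst: 200=13, 201=10, 202=7, 203=9
Total waiting = 13 + 10 + 7 + 9 = 39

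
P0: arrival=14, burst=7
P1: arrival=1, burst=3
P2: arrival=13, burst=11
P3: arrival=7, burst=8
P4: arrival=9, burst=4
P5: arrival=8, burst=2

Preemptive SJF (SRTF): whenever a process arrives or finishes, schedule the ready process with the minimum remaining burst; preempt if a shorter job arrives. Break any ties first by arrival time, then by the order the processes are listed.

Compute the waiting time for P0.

7

Gantt: | idle 0-1 | P1 1-4 | idle 4-7 | P3 7-8 | P5 8-10 | P4 10-14 | P3 14-21 | P0 21-28 | P2 28-39 |
Completion: P0=28  P1=4  P2=39  P3=21  P4=14  P5=10
Turnaround (C−A): P0=14  P1=3  P2=26  P3=14  P4=5  P5=2
Waiting(P0) = turnaround − burst = 14 − 7 = 7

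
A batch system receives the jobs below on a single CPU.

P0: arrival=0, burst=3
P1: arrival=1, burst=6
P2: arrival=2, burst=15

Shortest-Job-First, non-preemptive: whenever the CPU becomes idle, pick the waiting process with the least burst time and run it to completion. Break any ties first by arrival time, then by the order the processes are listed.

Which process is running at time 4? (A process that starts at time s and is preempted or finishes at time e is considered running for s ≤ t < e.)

P1

Gantt: | P0 0-3 | P1 3-9 | P2 9-24 |
Completion: P0=3  P1=9  P2=24
Turnaround (C−A): P0=3  P1=8  P2=22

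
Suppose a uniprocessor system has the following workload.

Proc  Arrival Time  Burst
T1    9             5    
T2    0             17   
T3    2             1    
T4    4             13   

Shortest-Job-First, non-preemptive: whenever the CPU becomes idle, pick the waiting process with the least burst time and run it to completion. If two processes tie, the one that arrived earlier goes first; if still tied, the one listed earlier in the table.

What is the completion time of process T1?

23

Gantt: | T2 0-17 | T3 17-18 | T1 18-23 | T4 23-36 |
Completion: T1=23  T2=17  T3=18  T4=36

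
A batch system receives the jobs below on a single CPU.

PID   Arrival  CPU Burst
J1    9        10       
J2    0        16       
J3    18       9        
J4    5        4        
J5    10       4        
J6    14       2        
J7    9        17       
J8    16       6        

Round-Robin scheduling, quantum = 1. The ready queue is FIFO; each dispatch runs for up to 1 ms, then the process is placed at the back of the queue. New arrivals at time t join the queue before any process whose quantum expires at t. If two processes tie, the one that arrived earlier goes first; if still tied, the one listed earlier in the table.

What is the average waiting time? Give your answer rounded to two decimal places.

Timeline: | J2 0-5 | J4 5-6 | J2 6-7 | J4 7-8 | J2 8-9 | J4 9-10 | J1 10-11 | J7 11-12 | J2 12-13 | J5 13-14 | J4 14-15 | J1 15-16 | J7 16-17 | J2 17-18 | J6 18-19 | J5 19-20 | J8 20-21 | J1 21-22 | J7 22-23 | J3 23-24 | J2 24-25 | J6 25-26 | J5 26-27 | J8 27-28 | J1 28-29 | J7 29-30 | J3 30-31 | J2 31-32 | J5 32-33 | J8 33-34 | J1 34-35 | J7 35-36 | J3 36-37 | J2 37-38 | J8 38-39 | J1 39-40 | J7 40-41 | J3 41-42 | J2 42-43 | J8 43-44 | J1 44-45 | J7 45-46 | J3 46-47 | J2 47-48 | J8 48-49 | J1 49-50 | J7 50-51 | J3 51-52 | J2 52-53 | J1 53-54 | J7 54-55 | J3 55-56 | J2 56-57 | J1 57-58 | J7 58-59 | J3 59-60 | J7 60-61 | J3 61-62 | J7 62-68 |
Completion: J1=58  J2=57  J3=62  J4=15  J5=33  J6=26  J7=68  J8=49
Turnaround (C−A): J1=49  J2=57  J3=44  J4=10  J5=23  J6=12  J7=59  J8=33
Waiting times: J1=39, J2=41, J3=35, J4=6, J5=19, J6=10, J7=42, J8=27
Average waiting = (39+41+35+6+19+10+42+27) / 8 = 219/8 = 27.38

27.38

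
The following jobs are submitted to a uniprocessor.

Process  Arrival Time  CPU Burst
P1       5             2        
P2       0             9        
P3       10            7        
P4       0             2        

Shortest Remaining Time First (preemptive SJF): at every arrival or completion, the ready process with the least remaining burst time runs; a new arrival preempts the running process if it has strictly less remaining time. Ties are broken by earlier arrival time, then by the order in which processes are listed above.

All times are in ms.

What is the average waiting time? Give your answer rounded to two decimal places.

Timeline: | P4 0-2 | P2 2-5 | P1 5-7 | P2 7-13 | P3 13-20 |
Completion: P1=7  P2=13  P3=20  P4=2
Turnaround (C−A): P1=2  P2=13  P3=10  P4=2
Waiting times: P1=0, P2=4, P3=3, P4=0
Average waiting = (0+4+3+0) / 4 = 7/4 = 1.75

1.75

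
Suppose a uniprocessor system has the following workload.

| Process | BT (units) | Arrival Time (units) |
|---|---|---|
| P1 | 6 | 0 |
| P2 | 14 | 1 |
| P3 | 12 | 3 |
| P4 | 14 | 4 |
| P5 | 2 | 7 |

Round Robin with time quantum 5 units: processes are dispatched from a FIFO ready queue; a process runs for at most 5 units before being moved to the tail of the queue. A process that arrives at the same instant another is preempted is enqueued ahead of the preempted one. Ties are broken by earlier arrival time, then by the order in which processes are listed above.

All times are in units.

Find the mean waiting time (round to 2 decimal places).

Schedule: | P1 0-5 | P2 5-10 | P3 10-15 | P4 15-20 | P1 20-21 | P5 21-23 | P2 23-28 | P3 28-33 | P4 33-38 | P2 38-42 | P3 42-44 | P4 44-48 |
Completion: P1=21  P2=42  P3=44  P4=48  P5=23
Turnaround (C−A): P1=21  P2=41  P3=41  P4=44  P5=16
Waiting times: P1=15, P2=27, P3=29, P4=30, P5=14
Average waiting = (15+27+29+30+14) / 5 = 115/5 = 23.00

23.00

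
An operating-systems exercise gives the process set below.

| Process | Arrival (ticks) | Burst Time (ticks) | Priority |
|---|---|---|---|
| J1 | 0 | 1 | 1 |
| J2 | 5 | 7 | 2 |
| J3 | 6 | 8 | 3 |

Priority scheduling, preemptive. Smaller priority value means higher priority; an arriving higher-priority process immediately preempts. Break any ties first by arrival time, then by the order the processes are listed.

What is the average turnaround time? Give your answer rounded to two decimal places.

Gantt: | J1 0-1 | idle 1-5 | J2 5-12 | J3 12-20 |
Completion: J1=1  J2=12  J3=20
Turnaround times: J1=1, J2=7, J3=14
Average turnaround = (1+7+14) / 3 = 22/3 = 7.33

7.33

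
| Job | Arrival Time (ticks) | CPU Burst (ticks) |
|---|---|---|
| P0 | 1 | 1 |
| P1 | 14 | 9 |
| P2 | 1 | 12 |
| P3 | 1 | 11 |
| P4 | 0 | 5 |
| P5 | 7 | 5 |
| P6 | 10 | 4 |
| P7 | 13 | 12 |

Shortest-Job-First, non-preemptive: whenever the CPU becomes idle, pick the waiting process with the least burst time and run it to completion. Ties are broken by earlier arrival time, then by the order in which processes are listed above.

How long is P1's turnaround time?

21

Gantt: | P4 0-5 | P0 5-6 | P3 6-17 | P6 17-21 | P5 21-26 | P1 26-35 | P2 35-47 | P7 47-59 |
Completion: P0=6  P1=35  P2=47  P3=17  P4=5  P5=26  P6=21  P7=59
Turnaround (C−A): P0=5  P1=21  P2=46  P3=16  P4=5  P5=19  P6=11  P7=46
Turnaround(P1) = completion − arrival = 35 − 14 = 21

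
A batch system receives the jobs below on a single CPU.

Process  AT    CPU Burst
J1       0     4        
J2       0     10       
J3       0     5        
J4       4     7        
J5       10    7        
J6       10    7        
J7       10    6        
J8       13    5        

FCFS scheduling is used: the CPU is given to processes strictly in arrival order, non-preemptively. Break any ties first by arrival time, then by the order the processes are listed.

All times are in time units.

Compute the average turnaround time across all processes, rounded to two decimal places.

23.25

Schedule: | J1 0-4 | J2 4-14 | J3 14-19 | J4 19-26 | J5 26-33 | J6 33-40 | J7 40-46 | J8 46-51 |
Completion: J1=4  J2=14  J3=19  J4=26  J5=33  J6=40  J7=46  J8=51
Turnaround (C−A): J1=4  J2=14  J3=19  J4=22  J5=23  J6=30  J7=36  J8=38
Turnaround times: J1=4, J2=14, J3=19, J4=22, J5=23, J6=30, J7=36, J8=38
Average turnaround = (4+14+19+22+23+30+36+38) / 8 = 186/8 = 23.25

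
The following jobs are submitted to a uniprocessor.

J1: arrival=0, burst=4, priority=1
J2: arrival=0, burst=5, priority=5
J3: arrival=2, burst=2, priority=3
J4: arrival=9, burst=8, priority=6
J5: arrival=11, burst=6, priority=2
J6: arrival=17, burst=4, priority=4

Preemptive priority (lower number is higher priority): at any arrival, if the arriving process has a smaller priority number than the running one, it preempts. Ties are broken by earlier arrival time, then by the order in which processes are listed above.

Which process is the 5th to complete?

J6

Gantt: | J1 0-4 | J3 4-6 | J2 6-11 | J5 11-17 | J6 17-21 | J4 21-29 |
Completion: J1=4  J2=11  J3=6  J4=29  J5=17  J6=21
Turnaround (C−A): J1=4  J2=11  J3=4  J4=20  J5=6  J6=4
Finish order: J1 → J3 → J2 → J5 → J6 → J4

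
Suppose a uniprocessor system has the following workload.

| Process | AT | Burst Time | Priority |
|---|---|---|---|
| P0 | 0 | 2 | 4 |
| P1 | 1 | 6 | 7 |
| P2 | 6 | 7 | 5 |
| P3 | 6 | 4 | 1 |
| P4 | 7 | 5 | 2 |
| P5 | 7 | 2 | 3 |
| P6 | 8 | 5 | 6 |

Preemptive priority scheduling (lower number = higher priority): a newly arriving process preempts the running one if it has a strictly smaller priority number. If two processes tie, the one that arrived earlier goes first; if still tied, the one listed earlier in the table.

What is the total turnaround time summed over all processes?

93

Gantt: | P0 0-2 | P1 2-6 | P3 6-10 | P4 10-15 | P5 15-17 | P2 17-24 | P6 24-29 | P1 29-31 |
Completion: P0=2  P1=31  P2=24  P3=10  P4=15  P5=17  P6=29
Turnaround = completion − arrival: P0=2, P1=30, P2=18, P3=4, P4=8, P5=10, P6=21
Total turnaround = 2 + 30 + 18 + 4 + 8 + 10 + 21 = 93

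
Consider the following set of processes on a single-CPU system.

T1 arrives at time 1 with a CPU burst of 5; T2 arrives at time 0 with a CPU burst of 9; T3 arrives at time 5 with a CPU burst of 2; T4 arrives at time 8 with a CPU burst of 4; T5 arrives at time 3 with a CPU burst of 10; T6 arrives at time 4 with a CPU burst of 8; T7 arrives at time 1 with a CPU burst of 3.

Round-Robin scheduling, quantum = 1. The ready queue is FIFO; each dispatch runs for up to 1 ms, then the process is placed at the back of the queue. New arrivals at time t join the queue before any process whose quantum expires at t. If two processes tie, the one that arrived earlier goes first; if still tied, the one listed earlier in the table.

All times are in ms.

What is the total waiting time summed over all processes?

Timeline: | T2 0-1 | T1 1-2 | T7 2-3 | T2 3-4 | T1 4-5 | T5 5-6 | T7 6-7 | T6 7-8 | T2 8-9 | T3 9-10 | T1 10-11 | T5 11-12 | T7 12-13 | T4 13-14 | T6 14-15 | T2 15-16 | T3 16-17 | T1 17-18 | T5 18-19 | T4 19-20 | T6 20-21 | T2 21-22 | T1 22-23 | T5 23-24 | T4 24-25 | T6 25-26 | T2 26-27 | T5 27-28 | T4 28-29 | T6 29-30 | T2 30-31 | T5 31-32 | T6 32-33 | T2 33-34 | T5 34-35 | T6 35-36 | T2 36-37 | T5 37-38 | T6 38-39 | T5 39-41 |
Completion: T1=23  T2=37  T3=17  T4=29  T5=41  T6=39  T7=13
Waiting = turnaround − burst: T1=17, T2=28, T3=10, T4=17, T5=28, T6=27, T7=9
Total waiting = 17 + 28 + 10 + 17 + 28 + 27 + 9 = 136

136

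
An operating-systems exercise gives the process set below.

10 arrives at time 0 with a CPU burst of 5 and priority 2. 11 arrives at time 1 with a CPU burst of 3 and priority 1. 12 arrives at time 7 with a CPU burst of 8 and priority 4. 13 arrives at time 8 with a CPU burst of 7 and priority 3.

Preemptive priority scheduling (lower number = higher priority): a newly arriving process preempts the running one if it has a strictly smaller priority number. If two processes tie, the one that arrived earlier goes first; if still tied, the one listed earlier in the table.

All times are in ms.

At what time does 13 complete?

15

Gantt: | 10 0-1 | 11 1-4 | 10 4-8 | 13 8-15 | 12 15-23 |
Completion: 10=8  11=4  12=23  13=15
Turnaround (C−A): 10=8  11=3  12=16  13=7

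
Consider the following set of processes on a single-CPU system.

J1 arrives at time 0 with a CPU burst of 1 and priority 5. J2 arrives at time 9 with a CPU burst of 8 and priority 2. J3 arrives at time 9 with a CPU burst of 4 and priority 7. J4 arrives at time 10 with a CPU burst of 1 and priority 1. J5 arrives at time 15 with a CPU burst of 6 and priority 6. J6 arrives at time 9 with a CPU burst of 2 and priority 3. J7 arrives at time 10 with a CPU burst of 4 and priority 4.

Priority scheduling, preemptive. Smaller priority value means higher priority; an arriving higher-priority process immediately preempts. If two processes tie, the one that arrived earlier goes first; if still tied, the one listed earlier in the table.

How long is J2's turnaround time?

Schedule: | J1 0-1 | idle 1-9 | J2 9-10 | J4 10-11 | J2 11-18 | J6 18-20 | J7 20-24 | J5 24-30 | J3 30-34 |
Completion: J1=1  J2=18  J3=34  J4=11  J5=30  J6=20  J7=24
Turnaround (C−A): J1=1  J2=9  J3=25  J4=1  J5=15  J6=11  J7=14
Turnaround(J2) = completion − arrival = 18 − 9 = 9

9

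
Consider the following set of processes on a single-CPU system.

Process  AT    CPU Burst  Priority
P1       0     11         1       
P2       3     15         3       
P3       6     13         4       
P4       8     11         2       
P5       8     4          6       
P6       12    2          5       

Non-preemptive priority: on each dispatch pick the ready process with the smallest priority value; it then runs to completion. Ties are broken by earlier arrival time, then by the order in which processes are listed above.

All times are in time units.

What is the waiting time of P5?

Timeline: | P1 0-11 | P4 11-22 | P2 22-37 | P3 37-50 | P6 50-52 | P5 52-56 |
Completion: P1=11  P2=37  P3=50  P4=22  P5=56  P6=52
Waiting(P5) = turnaround − burst = 48 − 4 = 44

44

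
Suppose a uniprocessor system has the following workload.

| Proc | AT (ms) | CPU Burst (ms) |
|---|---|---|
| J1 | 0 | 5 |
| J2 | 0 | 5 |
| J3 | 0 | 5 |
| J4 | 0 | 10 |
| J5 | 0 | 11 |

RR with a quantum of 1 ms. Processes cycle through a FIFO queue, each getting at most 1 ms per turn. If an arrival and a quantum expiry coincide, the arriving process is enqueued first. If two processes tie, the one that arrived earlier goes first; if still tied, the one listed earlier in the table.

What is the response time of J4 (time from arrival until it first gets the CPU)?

Gantt: | J1 0-1 | J2 1-2 | J3 2-3 | J4 3-4 | J5 4-5 | J1 5-6 | J2 6-7 | J3 7-8 | J4 8-9 | J5 9-10 | J1 10-11 | J2 11-12 | J3 12-13 | J4 13-14 | J5 14-15 | J1 15-16 | J2 16-17 | J3 17-18 | J4 18-19 | J5 19-20 | J1 20-21 | J2 21-22 | J3 22-23 | J4 23-24 | J5 24-25 | J4 25-26 | J5 26-27 | J4 27-28 | J5 28-29 | J4 29-30 | J5 30-31 | J4 31-32 | J5 32-33 | J4 33-34 | J5 34-36 |
Completion: J1=21  J2=22  J3=23  J4=34  J5=36
Turnaround (C−A): J1=21  J2=22  J3=23  J4=34  J5=36
Response(J4) = first start − arrival = 3 − 0 = 3

3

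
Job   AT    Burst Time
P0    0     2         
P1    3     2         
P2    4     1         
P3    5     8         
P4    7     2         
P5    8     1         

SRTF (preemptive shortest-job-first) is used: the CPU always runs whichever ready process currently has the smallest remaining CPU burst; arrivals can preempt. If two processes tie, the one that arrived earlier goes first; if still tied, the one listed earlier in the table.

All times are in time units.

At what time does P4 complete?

Timeline: | P0 0-2 | idle 2-3 | P1 3-5 | P2 5-6 | P3 6-7 | P4 7-9 | P5 9-10 | P3 10-17 |
Completion: P0=2  P1=5  P2=6  P3=17  P4=9  P5=10

9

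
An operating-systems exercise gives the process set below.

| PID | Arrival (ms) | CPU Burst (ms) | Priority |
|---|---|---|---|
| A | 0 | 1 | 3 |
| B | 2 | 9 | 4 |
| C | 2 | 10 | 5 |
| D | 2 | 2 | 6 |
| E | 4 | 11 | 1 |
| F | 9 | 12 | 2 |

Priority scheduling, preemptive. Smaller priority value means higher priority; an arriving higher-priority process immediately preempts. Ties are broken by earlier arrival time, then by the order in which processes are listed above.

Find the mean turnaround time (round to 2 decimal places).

24.67

Gantt: | A 0-1 | idle 1-2 | B 2-4 | E 4-15 | F 15-27 | B 27-34 | C 34-44 | D 44-46 |
Completion: A=1  B=34  C=44  D=46  E=15  F=27
Turnaround times: A=1, B=32, C=42, D=44, E=11, F=18
Average turnaround = (1+32+42+44+11+18) / 6 = 148/6 = 24.67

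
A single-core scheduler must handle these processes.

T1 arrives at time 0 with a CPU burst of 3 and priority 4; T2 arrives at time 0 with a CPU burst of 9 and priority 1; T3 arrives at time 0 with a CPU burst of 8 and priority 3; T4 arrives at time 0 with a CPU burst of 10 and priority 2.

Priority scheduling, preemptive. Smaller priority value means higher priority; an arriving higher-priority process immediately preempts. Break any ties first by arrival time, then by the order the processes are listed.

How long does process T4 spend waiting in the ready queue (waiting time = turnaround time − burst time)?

9

Schedule: | T2 0-9 | T4 9-19 | T3 19-27 | T1 27-30 |
Completion: T1=30  T2=9  T3=27  T4=19
Waiting(T4) = turnaround − burst = 19 − 10 = 9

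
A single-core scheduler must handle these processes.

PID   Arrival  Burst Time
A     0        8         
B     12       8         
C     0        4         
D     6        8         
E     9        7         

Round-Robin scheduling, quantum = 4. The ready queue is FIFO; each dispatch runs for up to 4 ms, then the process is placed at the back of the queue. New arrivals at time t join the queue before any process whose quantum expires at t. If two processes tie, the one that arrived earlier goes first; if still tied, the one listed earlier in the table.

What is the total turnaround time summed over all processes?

87

Schedule: | A 0-4 | C 4-8 | A 8-12 | D 12-16 | E 16-20 | B 20-24 | D 24-28 | E 28-31 | B 31-35 |
Completion: A=12  B=35  C=8  D=28  E=31
Turnaround = completion − arrival: A=12, B=23, C=8, D=22, E=22
Total turnaround = 12 + 23 + 8 + 22 + 22 = 87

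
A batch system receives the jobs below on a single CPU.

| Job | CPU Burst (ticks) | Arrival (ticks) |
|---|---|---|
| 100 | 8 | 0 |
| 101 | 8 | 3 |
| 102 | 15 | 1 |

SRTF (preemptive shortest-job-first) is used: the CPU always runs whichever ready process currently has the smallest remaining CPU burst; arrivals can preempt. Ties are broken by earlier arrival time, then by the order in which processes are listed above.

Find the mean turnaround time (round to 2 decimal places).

Timeline: | 100 0-8 | 101 8-16 | 102 16-31 |
Completion: 100=8  101=16  102=31
Turnaround (C−A): 100=8  101=13  102=30
Turnaround times: 100=8, 101=13, 102=30
Average turnaround = (8+13+30) / 3 = 51/3 = 17.00

17.00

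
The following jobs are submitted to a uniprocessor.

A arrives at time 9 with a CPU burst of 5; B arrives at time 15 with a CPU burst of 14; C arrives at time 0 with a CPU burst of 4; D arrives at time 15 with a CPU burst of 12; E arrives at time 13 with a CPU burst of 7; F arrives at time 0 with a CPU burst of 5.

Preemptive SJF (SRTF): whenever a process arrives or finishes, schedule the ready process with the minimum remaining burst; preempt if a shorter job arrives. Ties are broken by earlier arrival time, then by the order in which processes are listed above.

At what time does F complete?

Timeline: | C 0-4 | F 4-9 | A 9-14 | E 14-21 | D 21-33 | B 33-47 |
Completion: A=14  B=47  C=4  D=33  E=21  F=9
Turnaround (C−A): A=5  B=32  C=4  D=18  E=8  F=9

9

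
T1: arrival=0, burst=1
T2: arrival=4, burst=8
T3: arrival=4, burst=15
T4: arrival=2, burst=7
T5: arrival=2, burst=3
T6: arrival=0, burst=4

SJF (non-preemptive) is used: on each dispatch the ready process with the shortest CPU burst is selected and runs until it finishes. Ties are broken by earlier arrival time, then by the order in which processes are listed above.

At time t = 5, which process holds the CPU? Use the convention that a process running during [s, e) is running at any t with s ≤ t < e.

T5

Schedule: | T1 0-1 | T6 1-5 | T5 5-8 | T4 8-15 | T2 15-23 | T3 23-38 |
Completion: T1=1  T2=23  T3=38  T4=15  T5=8  T6=5
Turnaround (C−A): T1=1  T2=19  T3=34  T4=13  T5=6  T6=5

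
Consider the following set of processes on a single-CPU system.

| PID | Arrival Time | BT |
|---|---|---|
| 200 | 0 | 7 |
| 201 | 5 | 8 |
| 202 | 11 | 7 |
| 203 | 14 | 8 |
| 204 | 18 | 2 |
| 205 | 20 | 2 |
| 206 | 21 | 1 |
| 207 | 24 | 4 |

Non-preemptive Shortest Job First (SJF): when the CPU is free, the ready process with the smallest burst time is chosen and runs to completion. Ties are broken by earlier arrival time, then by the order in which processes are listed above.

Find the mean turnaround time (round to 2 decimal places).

Timeline: | 200 0-7 | 201 7-15 | 202 15-22 | 206 22-23 | 204 23-25 | 205 25-27 | 207 27-31 | 203 31-39 |
Completion: 200=7  201=15  202=22  203=39  204=25  205=27  206=23  207=31
Turnaround times: 200=7, 201=10, 202=11, 203=25, 204=7, 205=7, 206=2, 207=7
Average turnaround = (7+10+11+25+7+7+2+7) / 8 = 76/8 = 9.50

9.50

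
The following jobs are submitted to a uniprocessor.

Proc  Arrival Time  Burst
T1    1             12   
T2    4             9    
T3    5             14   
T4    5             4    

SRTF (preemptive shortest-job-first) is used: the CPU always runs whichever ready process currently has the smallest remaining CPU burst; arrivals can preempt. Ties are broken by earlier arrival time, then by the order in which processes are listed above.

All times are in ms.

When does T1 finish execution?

17

Schedule: | idle 0-1 | T1 1-5 | T4 5-9 | T1 9-17 | T2 17-26 | T3 26-40 |
Completion: T1=17  T2=26  T3=40  T4=9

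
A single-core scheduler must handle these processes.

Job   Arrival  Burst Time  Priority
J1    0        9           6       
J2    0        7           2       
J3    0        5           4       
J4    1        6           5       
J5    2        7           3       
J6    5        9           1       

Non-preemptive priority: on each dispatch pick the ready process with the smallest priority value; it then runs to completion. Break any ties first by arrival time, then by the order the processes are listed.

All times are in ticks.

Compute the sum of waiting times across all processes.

100

Gantt: | J2 0-7 | J6 7-16 | J5 16-23 | J3 23-28 | J4 28-34 | J1 34-43 |
Completion: J1=43  J2=7  J3=28  J4=34  J5=23  J6=16
Turnaround (C−A): J1=43  J2=7  J3=28  J4=33  J5=21  J6=11
Waiting = turnaround − burst: J1=34, J2=0, J3=23, J4=27, J5=14, J6=2
Total waiting = 34 + 0 + 23 + 27 + 14 + 2 = 100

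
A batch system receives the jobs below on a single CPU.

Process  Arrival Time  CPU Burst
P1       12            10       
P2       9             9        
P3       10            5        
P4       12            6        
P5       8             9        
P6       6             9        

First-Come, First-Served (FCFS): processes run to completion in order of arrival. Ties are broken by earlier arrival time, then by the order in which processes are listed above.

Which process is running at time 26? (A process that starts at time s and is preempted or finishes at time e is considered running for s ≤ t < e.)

P2

Gantt: | idle 0-6 | P6 6-15 | P5 15-24 | P2 24-33 | P3 33-38 | P1 38-48 | P4 48-54 |
Completion: P1=48  P2=33  P3=38  P4=54  P5=24  P6=15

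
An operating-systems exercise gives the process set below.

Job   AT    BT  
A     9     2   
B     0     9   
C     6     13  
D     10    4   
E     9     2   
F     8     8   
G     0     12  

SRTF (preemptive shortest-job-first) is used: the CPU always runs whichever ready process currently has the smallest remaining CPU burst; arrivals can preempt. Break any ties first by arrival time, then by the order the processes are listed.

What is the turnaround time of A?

2

Timeline: | B 0-9 | A 9-11 | E 11-13 | D 13-17 | F 17-25 | G 25-37 | C 37-50 |
Completion: A=11  B=9  C=50  D=17  E=13  F=25  G=37
Turnaround (C−A): A=2  B=9  C=44  D=7  E=4  F=17  G=37
Turnaround(A) = completion − arrival = 11 − 9 = 2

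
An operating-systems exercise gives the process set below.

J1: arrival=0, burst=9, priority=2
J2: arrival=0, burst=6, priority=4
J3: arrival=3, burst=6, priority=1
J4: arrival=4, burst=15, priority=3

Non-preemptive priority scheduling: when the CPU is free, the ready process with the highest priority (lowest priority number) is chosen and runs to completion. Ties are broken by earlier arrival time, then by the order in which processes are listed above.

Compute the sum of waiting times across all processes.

Schedule: | J1 0-9 | J3 9-15 | J4 15-30 | J2 30-36 |
Completion: J1=9  J2=36  J3=15  J4=30
Turnaround (C−A): J1=9  J2=36  J3=12  J4=26
Waiting = turnaround − burst: J1=0, J2=30, J3=6, J4=11
Total waiting = 0 + 30 + 6 + 11 = 47

47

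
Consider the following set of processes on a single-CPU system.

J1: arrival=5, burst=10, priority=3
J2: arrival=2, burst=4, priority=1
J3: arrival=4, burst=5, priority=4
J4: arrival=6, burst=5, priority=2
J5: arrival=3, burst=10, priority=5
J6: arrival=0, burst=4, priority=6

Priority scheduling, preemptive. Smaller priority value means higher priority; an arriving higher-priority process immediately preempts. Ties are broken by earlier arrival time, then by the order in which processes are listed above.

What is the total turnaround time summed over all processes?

Timeline: | J6 0-2 | J2 2-6 | J4 6-11 | J1 11-21 | J3 21-26 | J5 26-36 | J6 36-38 |
Completion: J1=21  J2=6  J3=26  J4=11  J5=36  J6=38
Turnaround (C−A): J1=16  J2=4  J3=22  J4=5  J5=33  J6=38
Turnaround = completion − arrival: J1=16, J2=4, J3=22, J4=5, J5=33, J6=38
Total turnaround = 16 + 4 + 22 + 5 + 33 + 38 = 118

118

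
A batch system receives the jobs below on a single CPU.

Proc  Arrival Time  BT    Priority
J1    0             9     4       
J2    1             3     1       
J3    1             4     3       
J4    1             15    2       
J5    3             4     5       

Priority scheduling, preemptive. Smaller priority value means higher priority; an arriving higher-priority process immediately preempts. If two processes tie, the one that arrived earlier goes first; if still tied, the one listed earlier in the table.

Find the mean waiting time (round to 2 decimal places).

Timeline: | J1 0-1 | J2 1-4 | J4 4-19 | J3 19-23 | J1 23-31 | J5 31-35 |
Completion: J1=31  J2=4  J3=23  J4=19  J5=35
Waiting times: J1=22, J2=0, J3=18, J4=3, J5=28
Average waiting = (22+0+18+3+28) / 5 = 71/5 = 14.20

14.20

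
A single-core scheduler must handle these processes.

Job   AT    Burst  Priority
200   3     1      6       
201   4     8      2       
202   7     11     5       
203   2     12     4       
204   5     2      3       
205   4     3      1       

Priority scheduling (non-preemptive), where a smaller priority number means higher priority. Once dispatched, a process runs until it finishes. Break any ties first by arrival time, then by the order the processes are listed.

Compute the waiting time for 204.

20

Gantt: | idle 0-2 | 203 2-14 | 205 14-17 | 201 17-25 | 204 25-27 | 202 27-38 | 200 38-39 |
Completion: 200=39  201=25  202=38  203=14  204=27  205=17
Turnaround (C−A): 200=36  201=21  202=31  203=12  204=22  205=13
Waiting(204) = turnaround − burst = 22 − 2 = 20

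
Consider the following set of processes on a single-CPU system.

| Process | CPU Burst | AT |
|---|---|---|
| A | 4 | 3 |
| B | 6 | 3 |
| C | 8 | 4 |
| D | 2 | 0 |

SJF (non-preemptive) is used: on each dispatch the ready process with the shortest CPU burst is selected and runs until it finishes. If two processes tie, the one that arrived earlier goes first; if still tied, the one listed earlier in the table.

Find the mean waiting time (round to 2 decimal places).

3.25

Timeline: | D 0-2 | idle 2-3 | A 3-7 | B 7-13 | C 13-21 |
Completion: A=7  B=13  C=21  D=2
Waiting times: A=0, B=4, C=9, D=0
Average waiting = (0+4+9+0) / 4 = 13/4 = 3.25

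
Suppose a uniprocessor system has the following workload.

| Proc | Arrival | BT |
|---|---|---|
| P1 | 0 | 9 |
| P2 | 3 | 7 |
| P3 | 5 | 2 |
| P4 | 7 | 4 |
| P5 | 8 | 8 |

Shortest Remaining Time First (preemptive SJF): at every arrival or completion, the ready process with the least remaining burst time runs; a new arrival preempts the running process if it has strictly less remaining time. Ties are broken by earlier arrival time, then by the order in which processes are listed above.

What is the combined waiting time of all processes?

Timeline: | P1 0-5 | P3 5-7 | P1 7-11 | P4 11-15 | P2 15-22 | P5 22-30 |
Completion: P1=11  P2=22  P3=7  P4=15  P5=30
Waiting = turnaround − burst: P1=2, P2=12, P3=0, P4=4, P5=14
Total waiting = 2 + 12 + 0 + 4 + 14 = 32

32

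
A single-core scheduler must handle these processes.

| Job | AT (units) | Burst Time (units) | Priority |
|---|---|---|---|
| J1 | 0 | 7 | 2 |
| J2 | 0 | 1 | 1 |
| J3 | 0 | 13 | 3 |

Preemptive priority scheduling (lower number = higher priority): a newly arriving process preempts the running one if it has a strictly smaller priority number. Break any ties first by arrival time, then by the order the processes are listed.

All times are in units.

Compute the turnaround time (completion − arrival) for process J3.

21

Gantt: | J2 0-1 | J1 1-8 | J3 8-21 |
Completion: J1=8  J2=1  J3=21
Turnaround (C−A): J1=8  J2=1  J3=21
Turnaround(J3) = completion − arrival = 21 − 0 = 21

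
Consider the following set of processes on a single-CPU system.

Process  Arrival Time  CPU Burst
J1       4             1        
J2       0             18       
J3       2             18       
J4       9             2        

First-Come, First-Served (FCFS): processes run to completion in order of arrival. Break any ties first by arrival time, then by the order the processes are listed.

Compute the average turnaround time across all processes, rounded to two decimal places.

Gantt: | J2 0-18 | J3 18-36 | J1 36-37 | J4 37-39 |
Completion: J1=37  J2=18  J3=36  J4=39
Turnaround (C−A): J1=33  J2=18  J3=34  J4=30
Turnaround times: J1=33, J2=18, J3=34, J4=30
Average turnaround = (33+18+34+30) / 4 = 115/4 = 28.75

28.75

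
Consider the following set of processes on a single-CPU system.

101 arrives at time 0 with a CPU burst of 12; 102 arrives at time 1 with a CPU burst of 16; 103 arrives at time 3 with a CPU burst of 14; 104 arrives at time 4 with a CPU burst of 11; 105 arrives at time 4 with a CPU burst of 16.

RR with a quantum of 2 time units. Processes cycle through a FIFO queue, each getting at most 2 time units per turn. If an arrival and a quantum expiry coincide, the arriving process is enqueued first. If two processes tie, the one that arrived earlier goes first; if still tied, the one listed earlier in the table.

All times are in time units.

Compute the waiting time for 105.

49

Timeline: | 101 0-2 | 102 2-4 | 101 4-6 | 103 6-8 | 104 8-10 | 105 10-12 | 102 12-14 | 101 14-16 | 103 16-18 | 104 18-20 | 105 20-22 | 102 22-24 | 101 24-26 | 103 26-28 | 104 28-30 | 105 30-32 | 102 32-34 | 101 34-36 | 103 36-38 | 104 38-40 | 105 40-42 | 102 42-44 | 101 44-46 | 103 46-48 | 104 48-50 | 105 50-52 | 102 52-54 | 103 54-56 | 104 56-57 | 105 57-59 | 102 59-61 | 103 61-63 | 105 63-65 | 102 65-67 | 105 67-69 |
Completion: 101=46  102=67  103=63  104=57  105=69
Turnaround (C−A): 101=46  102=66  103=60  104=53  105=65
Waiting(105) = turnaround − burst = 65 − 16 = 49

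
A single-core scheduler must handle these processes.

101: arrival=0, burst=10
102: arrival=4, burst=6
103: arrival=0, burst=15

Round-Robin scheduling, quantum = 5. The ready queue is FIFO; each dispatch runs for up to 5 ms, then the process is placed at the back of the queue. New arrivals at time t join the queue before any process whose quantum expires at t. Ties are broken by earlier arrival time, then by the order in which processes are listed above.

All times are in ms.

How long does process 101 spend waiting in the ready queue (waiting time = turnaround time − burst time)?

Schedule: | 101 0-5 | 103 5-10 | 102 10-15 | 101 15-20 | 103 20-25 | 102 25-26 | 103 26-31 |
Completion: 101=20  102=26  103=31
Turnaround (C−A): 101=20  102=22  103=31
Waiting(101) = turnaround − burst = 20 − 10 = 10

10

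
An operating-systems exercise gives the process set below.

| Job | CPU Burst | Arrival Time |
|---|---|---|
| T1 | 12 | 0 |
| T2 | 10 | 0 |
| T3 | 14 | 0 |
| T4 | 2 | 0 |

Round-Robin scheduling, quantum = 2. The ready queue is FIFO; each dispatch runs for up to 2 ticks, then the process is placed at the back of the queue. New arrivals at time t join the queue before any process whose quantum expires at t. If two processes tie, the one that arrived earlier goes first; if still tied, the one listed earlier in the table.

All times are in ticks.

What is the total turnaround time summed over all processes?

Schedule: | T1 0-2 | T2 2-4 | T3 4-6 | T4 6-8 | T1 8-10 | T2 10-12 | T3 12-14 | T1 14-16 | T2 16-18 | T3 18-20 | T1 20-22 | T2 22-24 | T3 24-26 | T1 26-28 | T2 28-30 | T3 30-32 | T1 32-34 | T3 34-38 |
Completion: T1=34  T2=30  T3=38  T4=8
Turnaround (C−A): T1=34  T2=30  T3=38  T4=8
Turnaround = completion − arrival: T1=34, T2=30, T3=38, T4=8
Total turnaround = 34 + 30 + 38 + 8 = 110

110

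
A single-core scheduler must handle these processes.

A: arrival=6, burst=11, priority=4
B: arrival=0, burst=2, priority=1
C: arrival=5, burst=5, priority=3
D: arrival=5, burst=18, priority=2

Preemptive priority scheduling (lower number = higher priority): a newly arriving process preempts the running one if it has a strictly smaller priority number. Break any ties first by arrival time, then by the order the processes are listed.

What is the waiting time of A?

22

Schedule: | B 0-2 | idle 2-5 | D 5-23 | C 23-28 | A 28-39 |
Completion: A=39  B=2  C=28  D=23
Turnaround (C−A): A=33  B=2  C=23  D=18
Waiting(A) = turnaround − burst = 33 − 11 = 22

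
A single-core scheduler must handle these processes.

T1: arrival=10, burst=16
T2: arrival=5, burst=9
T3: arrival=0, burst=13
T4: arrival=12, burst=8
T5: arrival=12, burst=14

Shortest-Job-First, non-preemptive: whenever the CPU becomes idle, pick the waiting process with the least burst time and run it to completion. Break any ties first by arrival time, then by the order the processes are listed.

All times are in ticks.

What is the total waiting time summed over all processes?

69

Schedule: | T3 0-13 | T4 13-21 | T2 21-30 | T5 30-44 | T1 44-60 |
Completion: T1=60  T2=30  T3=13  T4=21  T5=44
Turnaround (C−A): T1=50  T2=25  T3=13  T4=9  T5=32
Waiting = turnaround − burst: T1=34, T2=16, T3=0, T4=1, T5=18
Total waiting = 34 + 16 + 0 + 1 + 18 = 69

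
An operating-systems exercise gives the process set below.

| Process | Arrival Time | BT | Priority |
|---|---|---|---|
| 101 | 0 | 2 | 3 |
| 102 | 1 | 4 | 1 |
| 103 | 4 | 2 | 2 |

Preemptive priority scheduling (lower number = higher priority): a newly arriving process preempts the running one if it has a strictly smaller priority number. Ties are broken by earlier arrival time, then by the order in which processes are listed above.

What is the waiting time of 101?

6

Gantt: | 101 0-1 | 102 1-5 | 103 5-7 | 101 7-8 |
Completion: 101=8  102=5  103=7
Turnaround (C−A): 101=8  102=4  103=3
Waiting(101) = turnaround − burst = 8 − 2 = 6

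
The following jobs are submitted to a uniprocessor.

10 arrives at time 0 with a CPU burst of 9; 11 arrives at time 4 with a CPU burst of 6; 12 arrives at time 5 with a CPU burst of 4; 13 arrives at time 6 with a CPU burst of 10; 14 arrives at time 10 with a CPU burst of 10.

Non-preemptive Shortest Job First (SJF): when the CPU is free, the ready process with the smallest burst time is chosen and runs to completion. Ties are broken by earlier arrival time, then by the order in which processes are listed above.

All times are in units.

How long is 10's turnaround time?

9

Gantt: | 10 0-9 | 12 9-13 | 11 13-19 | 13 19-29 | 14 29-39 |
Completion: 10=9  11=19  12=13  13=29  14=39
Turnaround (C−A): 10=9  11=15  12=8  13=23  14=29
Turnaround(10) = completion − arrival = 9 − 0 = 9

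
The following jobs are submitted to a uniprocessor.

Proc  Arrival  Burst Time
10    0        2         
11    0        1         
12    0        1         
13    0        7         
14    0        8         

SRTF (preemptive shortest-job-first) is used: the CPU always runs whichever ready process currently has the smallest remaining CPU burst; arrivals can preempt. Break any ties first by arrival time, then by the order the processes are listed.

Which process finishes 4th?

13

Gantt: | 11 0-1 | 12 1-2 | 10 2-4 | 13 4-11 | 14 11-19 |
Completion: 10=4  11=1  12=2  13=11  14=19
Finish order: 11 → 12 → 10 → 13 → 14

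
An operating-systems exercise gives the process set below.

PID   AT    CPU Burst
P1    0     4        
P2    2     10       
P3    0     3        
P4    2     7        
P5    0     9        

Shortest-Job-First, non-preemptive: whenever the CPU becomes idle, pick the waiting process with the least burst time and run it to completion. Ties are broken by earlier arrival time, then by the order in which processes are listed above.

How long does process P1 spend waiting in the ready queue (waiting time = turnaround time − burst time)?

3

Gantt: | P3 0-3 | P1 3-7 | P4 7-14 | P5 14-23 | P2 23-33 |
Completion: P1=7  P2=33  P3=3  P4=14  P5=23
Turnaround (C−A): P1=7  P2=31  P3=3  P4=12  P5=23
Waiting(P1) = turnaround − burst = 7 − 4 = 3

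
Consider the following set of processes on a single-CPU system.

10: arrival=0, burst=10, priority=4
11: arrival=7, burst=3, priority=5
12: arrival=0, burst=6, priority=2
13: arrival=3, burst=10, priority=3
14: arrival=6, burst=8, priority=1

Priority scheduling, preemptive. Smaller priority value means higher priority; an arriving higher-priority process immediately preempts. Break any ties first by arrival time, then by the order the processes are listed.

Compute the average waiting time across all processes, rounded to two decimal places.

12.40

Timeline: | 12 0-6 | 14 6-14 | 13 14-24 | 10 24-34 | 11 34-37 |
Completion: 10=34  11=37  12=6  13=24  14=14
Waiting times: 10=24, 11=27, 12=0, 13=11, 14=0
Average waiting = (24+27+0+11+0) / 5 = 62/5 = 12.40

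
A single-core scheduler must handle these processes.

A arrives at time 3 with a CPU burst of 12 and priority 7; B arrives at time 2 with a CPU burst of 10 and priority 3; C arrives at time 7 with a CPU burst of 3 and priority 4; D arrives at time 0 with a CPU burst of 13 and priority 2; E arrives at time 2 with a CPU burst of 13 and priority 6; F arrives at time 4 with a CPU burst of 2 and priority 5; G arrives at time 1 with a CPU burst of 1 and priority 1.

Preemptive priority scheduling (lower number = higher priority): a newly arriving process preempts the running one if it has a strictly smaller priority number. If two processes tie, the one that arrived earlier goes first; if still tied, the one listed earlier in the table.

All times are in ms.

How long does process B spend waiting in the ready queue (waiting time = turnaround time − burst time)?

12

Schedule: | D 0-1 | G 1-2 | D 2-14 | B 14-24 | C 24-27 | F 27-29 | E 29-42 | A 42-54 |
Completion: A=54  B=24  C=27  D=14  E=42  F=29  G=2
Turnaround (C−A): A=51  B=22  C=20  D=14  E=40  F=25  G=1
Waiting(B) = turnaround − burst = 22 − 10 = 12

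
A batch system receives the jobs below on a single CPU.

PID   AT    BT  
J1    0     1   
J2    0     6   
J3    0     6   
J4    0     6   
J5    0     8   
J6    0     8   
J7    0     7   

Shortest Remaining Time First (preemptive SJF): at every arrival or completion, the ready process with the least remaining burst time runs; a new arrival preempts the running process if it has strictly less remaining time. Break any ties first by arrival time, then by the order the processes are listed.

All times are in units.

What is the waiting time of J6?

Gantt: | J1 0-1 | J2 1-7 | J3 7-13 | J4 13-19 | J7 19-26 | J5 26-34 | J6 34-42 |
Completion: J1=1  J2=7  J3=13  J4=19  J5=34  J6=42  J7=26
Turnaround (C−A): J1=1  J2=7  J3=13  J4=19  J5=34  J6=42  J7=26
Waiting(J6) = turnaround − burst = 42 − 8 = 34

34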